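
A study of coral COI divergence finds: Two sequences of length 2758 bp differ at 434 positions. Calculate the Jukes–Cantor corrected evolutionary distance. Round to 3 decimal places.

0.177

p = 434/2758 ≈ 0.15736.
d = −(3/4) ln(1 − 4p/3) = −0.75 ln(1 − 0.209813) = −0.75 ln(0.790187)
  = −0.75 × (-0.235486) = 0.176615 substitutions/site.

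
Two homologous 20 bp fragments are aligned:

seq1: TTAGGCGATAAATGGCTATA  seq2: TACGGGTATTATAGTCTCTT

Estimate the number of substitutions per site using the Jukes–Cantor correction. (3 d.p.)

The sequences differ at 10 of 20 sites (2, 3, 6, 7, 10, 12, 13, 15, 18, 20), so p = 10/20 = 0.5.
d = −(3/4) ln(1 − 4p/3) = −0.75 ln(1 − 0.666667) = −0.75 ln(0.333333)
  = −0.75 × (-1.098613) = 0.823960 substitutions/site.

0.824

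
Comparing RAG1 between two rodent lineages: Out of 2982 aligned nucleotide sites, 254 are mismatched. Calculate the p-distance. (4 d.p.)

0.0852

p = 254/2982 = 0.085177… ≈ 0.0852 (to 4 d.p.).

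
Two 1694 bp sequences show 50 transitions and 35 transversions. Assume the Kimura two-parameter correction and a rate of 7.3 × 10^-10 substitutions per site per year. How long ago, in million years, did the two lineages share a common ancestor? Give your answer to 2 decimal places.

35.67

P = 50/1694 ≈ 0.029516 and Q = 35/1694 ≈ 0.020661.
Under the Kimura two-parameter model, d = −½ ln(1 − 2P − Q) − ¼ ln(1 − 2Q).
1 − 2P − Q = 0.920307, giving −½ ln(0.920307) = 0.041524.
1 − 2Q = 0.958678, giving −¼ ln(0.958678) = 0.010550.
d = 0.041524 + 0.010550 = 0.052074.
Under a molecular clock d = 2μt, so t = d/(2μ) = 0.052074 / (2 × 7.3 × 10^-10) = 35.67 million years.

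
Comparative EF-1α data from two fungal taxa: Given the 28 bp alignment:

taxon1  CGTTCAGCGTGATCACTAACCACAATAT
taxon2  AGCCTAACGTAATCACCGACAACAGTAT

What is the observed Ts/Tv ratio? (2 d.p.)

Transitions are A↔G and C↔T; transversions are all other mismatches.
Transitions: 8. Transversions: 2.
R = 8/2 = 4.00.

4.00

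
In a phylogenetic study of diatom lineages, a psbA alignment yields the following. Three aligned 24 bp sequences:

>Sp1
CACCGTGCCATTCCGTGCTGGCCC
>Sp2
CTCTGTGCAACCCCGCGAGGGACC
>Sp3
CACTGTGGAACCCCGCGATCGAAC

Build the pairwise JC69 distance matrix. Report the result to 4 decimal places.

d(Sp1,Sp2) = 0.5199, d(Sp1,Sp3) = 0.6082, d(Sp2,Sp3) = 0.2441

Sp1–Sp2: 9/24 sites differ → p = 0.375, d = −0.75 ln(1 − 0.5) = 0.519860 ≈ 0.5199.
Sp1–Sp3: 10/24 sites differ → p ≈ 0.416667, d = −0.75 ln(1 − 0.555556) = 0.608198 ≈ 0.6082.
Sp2–Sp3: 5/24 sites differ → p ≈ 0.208333, d = −0.75 ln(1 − 0.277777) = 0.244066 ≈ 0.2441.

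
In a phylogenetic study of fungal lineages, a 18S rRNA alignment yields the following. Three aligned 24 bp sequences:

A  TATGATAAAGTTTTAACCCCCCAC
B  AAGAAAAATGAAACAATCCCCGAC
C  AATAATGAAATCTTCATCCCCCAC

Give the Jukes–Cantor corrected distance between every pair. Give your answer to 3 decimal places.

d(A,B) = 0.708, d(A,C) = 0.369, d(B,C) = 0.708

A–B: 11/24 sites differ → p ≈ 0.458333, d = −0.75 ln(1 − 0.611111) = 0.708346 ≈ 0.708.
A–C: 7/24 sites differ → p ≈ 0.291667, d = −0.75 ln(1 − 0.388889) = 0.369358 ≈ 0.369.
B–C: 11/24 sites differ → p ≈ 0.458333, d = −0.75 ln(1 − 0.611111) = 0.708346 ≈ 0.708.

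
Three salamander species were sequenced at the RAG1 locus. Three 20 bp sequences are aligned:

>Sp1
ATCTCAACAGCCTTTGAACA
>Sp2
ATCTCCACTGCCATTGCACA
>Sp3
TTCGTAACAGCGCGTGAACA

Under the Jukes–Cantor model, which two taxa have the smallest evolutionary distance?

Sp1–Sp2: 4/20 differ, p = 0.200, d = 0.233.
Sp1–Sp3: 6/20 differ, p = 0.300, d = 0.383.
Sp2–Sp3: 9/20 differ, p = 0.450, d = 0.687.
The smallest distance is between Sp1 and Sp2.

Sp1 and Sp2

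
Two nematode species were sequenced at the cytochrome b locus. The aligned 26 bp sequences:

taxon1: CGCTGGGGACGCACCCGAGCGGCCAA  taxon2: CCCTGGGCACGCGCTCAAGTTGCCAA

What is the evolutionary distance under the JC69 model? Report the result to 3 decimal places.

0.334

The sequences differ at 7 of 26 sites (2, 8, 13, 15, 17, 20, 21), so p = 7/26 ≈ 0.269231.
d = −(3/4) ln(1 − 4p/3) = −0.75 ln(1 − 0.358975) = −0.75 ln(0.641025)
  = −0.75 × (-0.444687) = 0.333515 substitutions/site.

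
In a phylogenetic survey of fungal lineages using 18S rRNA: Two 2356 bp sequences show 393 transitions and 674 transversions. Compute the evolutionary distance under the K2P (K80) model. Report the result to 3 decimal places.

0.696

P = 393/2356 ≈ 0.166808 and Q = 674/2356 ≈ 0.286078.
Under the Kimura two-parameter model, d = −½ ln(1 − 2P − Q) − ¼ ln(1 − 2Q).
1 − 2P − Q = 0.380306, giving −½ ln(0.380306) = 0.483390.
1 − 2Q = 0.427844, giving −¼ ln(0.427844) = 0.212249.
d = 0.483390 + 0.212249 = 0.695639.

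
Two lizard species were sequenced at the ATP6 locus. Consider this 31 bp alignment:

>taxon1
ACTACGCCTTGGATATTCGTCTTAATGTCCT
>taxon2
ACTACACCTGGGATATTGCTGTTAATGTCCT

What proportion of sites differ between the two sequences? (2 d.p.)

The sequences differ at 5 of 31 positions (sites 6, 10, 18, 19, 21).
p = 5/31 = 0.161290… ≈ 0.16 (to 2 d.p.).

0.16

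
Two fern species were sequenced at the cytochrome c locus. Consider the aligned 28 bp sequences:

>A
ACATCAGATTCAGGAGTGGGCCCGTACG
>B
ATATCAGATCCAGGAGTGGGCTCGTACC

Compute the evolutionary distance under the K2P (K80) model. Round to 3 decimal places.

0.162

Of 28 sites, 3 differences are transitions and 1 are transversions, so P = 3/28 ≈ 0.107143 and Q = 1/28 ≈ 0.035714.
Under the Kimura two-parameter model, d = −½ ln(1 − 2P − Q) − ¼ ln(1 − 2Q).
1 − 2P − Q = 0.75, giving −½ ln(0.75) = 0.143841.
1 − 2Q = 0.928572, giving −¼ ln(0.928572) = 0.018527.
d = 0.143841 + 0.018527 = 0.162368.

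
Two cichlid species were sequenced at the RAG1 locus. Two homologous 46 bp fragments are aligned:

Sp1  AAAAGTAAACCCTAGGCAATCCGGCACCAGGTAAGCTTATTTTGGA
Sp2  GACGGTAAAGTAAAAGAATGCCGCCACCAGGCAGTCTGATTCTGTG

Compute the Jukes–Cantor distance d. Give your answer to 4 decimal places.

0.6001

The sequences differ at 19 of 46 sites, so p = 19/46 ≈ 0.413043.
d = −(3/4) ln(1 − 4p/3) = −0.75 ln(1 − 0.550724) = −0.75 ln(0.449276)
  = −0.75 × (-0.800118) = 0.600089 substitutions/site.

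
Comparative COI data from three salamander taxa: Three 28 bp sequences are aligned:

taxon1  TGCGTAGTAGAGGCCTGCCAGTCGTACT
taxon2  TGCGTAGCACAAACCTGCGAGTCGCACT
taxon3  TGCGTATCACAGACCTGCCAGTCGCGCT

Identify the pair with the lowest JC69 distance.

taxon2 and taxon3

taxon1–taxon2: 6/28 differ, p = 0.214, d = 0.252.
taxon1–taxon3: 6/28 differ, p = 0.214, d = 0.252.
taxon2–taxon3: 4/28 differ, p = 0.143, d = 0.158.
The smallest distance is between taxon2 and taxon3.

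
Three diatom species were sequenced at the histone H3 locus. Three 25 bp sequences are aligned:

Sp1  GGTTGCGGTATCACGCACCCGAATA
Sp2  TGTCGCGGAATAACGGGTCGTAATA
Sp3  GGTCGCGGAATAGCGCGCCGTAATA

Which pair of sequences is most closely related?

Sp1–Sp2: 9/25 differ, p = 0.360, d = 0.490.
Sp1–Sp3: 7/25 differ, p = 0.280, d = 0.351.
Sp2–Sp3: 4/25 differ, p = 0.160, d = 0.180.
The smallest distance is between Sp2 and Sp3.

Sp2 and Sp3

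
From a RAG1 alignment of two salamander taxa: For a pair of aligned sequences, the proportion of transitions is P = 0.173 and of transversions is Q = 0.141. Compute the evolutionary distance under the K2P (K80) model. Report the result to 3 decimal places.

Under the Kimura two-parameter model, d = −½ ln(1 − 2P − Q) − ¼ ln(1 − 2Q).
1 − 2P − Q = 0.513, giving −½ ln(0.513) = 0.333740.
1 − 2Q = 0.718, giving −¼ ln(0.718) = 0.082821.
d = 0.333740 + 0.082821 = 0.416561.

0.417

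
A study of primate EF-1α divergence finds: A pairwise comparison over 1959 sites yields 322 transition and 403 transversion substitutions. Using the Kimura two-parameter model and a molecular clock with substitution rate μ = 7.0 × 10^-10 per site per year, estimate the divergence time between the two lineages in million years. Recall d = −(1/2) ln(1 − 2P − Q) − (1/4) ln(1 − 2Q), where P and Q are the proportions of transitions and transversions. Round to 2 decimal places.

367.71

P = 322/1959 ≈ 0.16437 and Q = 403/1959 ≈ 0.205717.
Under the Kimura two-parameter model, d = −½ ln(1 − 2P − Q) − ¼ ln(1 − 2Q).
1 − 2P − Q = 0.465543, giving −½ ln(0.465543) = 0.382275.
1 − 2Q = 0.588566, giving −¼ ln(0.588566) = 0.132517.
d = 0.382275 + 0.132517 = 0.514792.
Under a molecular clock d = 2μt, so t = d/(2μ) = 0.514792 / (2 × 7.0 × 10^-10) = 367.71 million years.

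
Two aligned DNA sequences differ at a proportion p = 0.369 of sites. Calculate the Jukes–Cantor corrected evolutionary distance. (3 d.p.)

0.508

d = −(3/4) ln(1 − 4p/3) = −0.75 ln(1 − 0.492) = −0.75 ln(0.508)
  = −0.75 × (-0.677274) = 0.507956 substitutions/site.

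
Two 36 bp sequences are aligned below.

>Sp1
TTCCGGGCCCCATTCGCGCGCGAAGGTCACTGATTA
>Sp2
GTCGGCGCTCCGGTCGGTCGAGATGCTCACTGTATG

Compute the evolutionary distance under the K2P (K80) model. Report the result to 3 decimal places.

0.556

Of 36 sites, 3 differences are transitions and 11 are transversions, so P = 3/36 ≈ 0.083333 and Q = 11/36 ≈ 0.305556.
Under the Kimura two-parameter model, d = −½ ln(1 − 2P − Q) − ¼ ln(1 − 2Q).
1 − 2P − Q = 0.527778, giving −½ ln(0.527778) = 0.319540.
1 − 2Q = 0.388888, giving −¼ ln(0.388888) = 0.236116.
d = 0.319540 + 0.236116 = 0.555656.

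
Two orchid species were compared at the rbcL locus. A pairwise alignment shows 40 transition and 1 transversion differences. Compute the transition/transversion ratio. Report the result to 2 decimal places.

40.00

R = 40/1 = 40.00.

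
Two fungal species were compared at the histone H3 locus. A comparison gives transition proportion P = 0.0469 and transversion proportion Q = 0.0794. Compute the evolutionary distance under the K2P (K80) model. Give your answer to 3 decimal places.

Under the Kimura two-parameter model, d = −½ ln(1 − 2P − Q) − ¼ ln(1 − 2Q).
1 − 2P − Q = 0.8268, giving −½ ln(0.8268) = 0.095096.
1 − 2Q = 0.8412, giving −¼ ln(0.8412) = 0.043231.
d = 0.095096 + 0.043231 = 0.138327.

0.138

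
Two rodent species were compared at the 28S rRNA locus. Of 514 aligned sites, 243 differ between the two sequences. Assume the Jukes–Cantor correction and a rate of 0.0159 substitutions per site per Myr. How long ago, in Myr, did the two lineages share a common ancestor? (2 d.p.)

p = 243/514 ≈ 0.472763.
d = −(3/4) ln(1 − 4p/3) = −0.75 ln(1 − 0.630351) = −0.75 ln(0.369649)
  = −0.75 × (-0.995201) = 0.746401 substitutions/site.
Under a molecular clock d = 2μt, so t = d/(2μ) = 0.746401 / (2 × 0.0159) = 23.47 Myr.

23.47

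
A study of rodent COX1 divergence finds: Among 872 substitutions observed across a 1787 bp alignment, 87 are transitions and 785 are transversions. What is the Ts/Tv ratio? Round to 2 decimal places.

R = 87/785 = 0.110828… ≈ 0.11 (to 2 d.p.).

0.11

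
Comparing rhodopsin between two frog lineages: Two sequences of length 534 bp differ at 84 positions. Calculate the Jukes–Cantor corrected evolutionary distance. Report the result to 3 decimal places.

p = 84/534 ≈ 0.157303.
d = −(3/4) ln(1 − 4p/3) = −0.75 ln(1 − 0.209737) = −0.75 ln(0.790263)
  = −0.75 × (-0.235389) = 0.176542 substitutions/site.

0.177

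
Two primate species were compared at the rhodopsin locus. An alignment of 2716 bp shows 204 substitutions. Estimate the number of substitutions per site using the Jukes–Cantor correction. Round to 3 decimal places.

p = 204/2716 ≈ 0.07511.
d = −(3/4) ln(1 − 4p/3) = −0.75 ln(1 − 0.100147) = −0.75 ln(0.899853)
  = −0.75 × (-0.105524) = 0.079143 substitutions/site.

0.079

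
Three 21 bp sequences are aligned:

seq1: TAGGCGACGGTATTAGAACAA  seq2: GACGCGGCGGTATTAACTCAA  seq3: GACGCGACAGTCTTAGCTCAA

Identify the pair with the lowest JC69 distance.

seq1–seq2: 6/21 differ, p = 0.286, d = 0.360.
seq1–seq3: 6/21 differ, p = 0.286, d = 0.360.
seq2–seq3: 4/21 differ, p = 0.190, d = 0.220.
The smallest distance is between seq2 and seq3.

seq2 and seq3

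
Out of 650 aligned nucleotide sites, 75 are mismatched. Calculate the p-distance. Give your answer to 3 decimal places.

0.115

p = 75/650 = 0.115384… ≈ 0.115 (to 3 d.p.).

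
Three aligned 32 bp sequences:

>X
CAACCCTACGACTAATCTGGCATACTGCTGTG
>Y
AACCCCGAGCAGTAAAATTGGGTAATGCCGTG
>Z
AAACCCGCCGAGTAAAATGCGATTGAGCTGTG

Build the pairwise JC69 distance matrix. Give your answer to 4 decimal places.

d(X,Y) = 0.5851, d(X,Z) = 0.4598, d(Y,Z) = 0.4598

X–Y: 13/32 sites differ → p = 0.40625, d = −0.75 ln(1 − 0.541667) = 0.585119 ≈ 0.5851.
X–Z: 11/32 sites differ → p = 0.34375, d = −0.75 ln(1 − 0.458333) = 0.459828 ≈ 0.4598.
Y–Z: 11/32 sites differ → p = 0.34375, d = −0.75 ln(1 − 0.458333) = 0.459828 ≈ 0.4598.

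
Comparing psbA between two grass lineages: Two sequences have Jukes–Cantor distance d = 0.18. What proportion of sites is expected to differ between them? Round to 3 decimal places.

0.160

p = (3/4)(1 − e^(−4d/3)) = 0.75 × (1 − e^(-0.24)) = 0.75 × (1 − 0.786628) = 0.160029.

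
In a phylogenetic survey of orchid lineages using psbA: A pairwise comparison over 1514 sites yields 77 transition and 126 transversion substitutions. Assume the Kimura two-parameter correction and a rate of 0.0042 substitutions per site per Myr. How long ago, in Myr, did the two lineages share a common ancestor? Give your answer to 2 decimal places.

P = 77/1514 ≈ 0.050859 and Q = 126/1514 ≈ 0.083223.
Under the Kimura two-parameter model, d = −½ ln(1 − 2P − Q) − ¼ ln(1 − 2Q).
1 − 2P − Q = 0.815059, giving −½ ln(0.815059) = 0.102247.
1 − 2Q = 0.833554, giving −¼ ln(0.833554) = 0.045514.
d = 0.102247 + 0.045514 = 0.147761.
Under a molecular clock d = 2μt, so t = d/(2μ) = 0.147761 / (2 × 0.0042) = 17.59 Myr.

17.59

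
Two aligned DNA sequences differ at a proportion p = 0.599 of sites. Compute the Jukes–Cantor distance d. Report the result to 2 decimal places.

d = −(3/4) ln(1 − 4p/3) = −0.75 ln(1 − 0.798667) = −0.75 ln(0.201333)
  = −0.75 × (-1.602795) = 1.202096 substitutions/site.

1.20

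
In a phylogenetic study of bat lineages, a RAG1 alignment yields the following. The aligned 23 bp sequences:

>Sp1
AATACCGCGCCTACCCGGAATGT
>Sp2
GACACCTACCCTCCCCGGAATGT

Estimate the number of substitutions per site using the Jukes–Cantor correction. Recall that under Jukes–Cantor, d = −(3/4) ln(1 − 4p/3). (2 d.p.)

0.32

The sequences differ at 6 of 23 sites (1, 3, 7, 8, 9, 13), so p = 6/23 ≈ 0.26087.
d = −(3/4) ln(1 − 4p/3) = −0.75 ln(1 − 0.347827) = −0.75 ln(0.652173)
  = −0.75 × (-0.427445) = 0.320584 substitutions/site.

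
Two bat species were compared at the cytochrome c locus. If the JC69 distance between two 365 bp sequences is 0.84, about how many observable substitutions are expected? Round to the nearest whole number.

184

Invert JC69: p = (3/4)(1 − e^(−4d/3)) = 0.75 × (1 − e^(-1.12)) = 0.75 × (1 − 0.326280) = 0.505290.
Expected differing sites = pL ≈ 0.505290 × 365 = 184.43085 ≈ 184.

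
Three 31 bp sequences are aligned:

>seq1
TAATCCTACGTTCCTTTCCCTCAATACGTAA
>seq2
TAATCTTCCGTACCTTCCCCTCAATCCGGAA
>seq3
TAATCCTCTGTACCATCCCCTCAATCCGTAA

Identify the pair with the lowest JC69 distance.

seq1–seq2: 6/31 differ, p = 0.194, d = 0.224.
seq1–seq3: 6/31 differ, p = 0.194, d = 0.224.
seq2–seq3: 4/31 differ, p = 0.129, d = 0.142.
The smallest distance is between seq2 and seq3.

seq2 and seq3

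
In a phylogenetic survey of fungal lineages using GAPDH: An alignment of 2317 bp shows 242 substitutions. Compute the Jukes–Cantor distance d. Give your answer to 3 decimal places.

p = 242/2317 ≈ 0.104445.
d = −(3/4) ln(1 − 4p/3) = −0.75 ln(1 − 0.13926) = −0.75 ln(0.86074)
  = −0.75 × (-0.149963) = 0.112472 substitutions/site.

0.112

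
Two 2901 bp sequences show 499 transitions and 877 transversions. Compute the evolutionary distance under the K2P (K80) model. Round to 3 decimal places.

P = 499/2901 ≈ 0.17201 and Q = 877/2901 ≈ 0.30231.
Under the Kimura two-parameter model, d = −½ ln(1 − 2P − Q) − ¼ ln(1 − 2Q).
1 − 2P − Q = 0.35367, giving −½ ln(0.35367) = 0.519696.
1 − 2Q = 0.39538, giving −¼ ln(0.39538) = 0.231977.
d = 0.519696 + 0.231977 = 0.751673.

0.752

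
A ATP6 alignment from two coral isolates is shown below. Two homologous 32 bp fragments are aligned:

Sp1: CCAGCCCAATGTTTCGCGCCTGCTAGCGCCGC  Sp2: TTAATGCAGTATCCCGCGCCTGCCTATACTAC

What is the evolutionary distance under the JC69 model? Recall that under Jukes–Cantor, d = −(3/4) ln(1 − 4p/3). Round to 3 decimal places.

0.824

The sequences differ at 16 of 32 sites, so p = 16/32 = 0.5.
d = −(3/4) ln(1 − 4p/3) = −0.75 ln(1 − 0.666667) = −0.75 ln(0.333333)
  = −0.75 × (-1.098613) = 0.823960 substitutions/site.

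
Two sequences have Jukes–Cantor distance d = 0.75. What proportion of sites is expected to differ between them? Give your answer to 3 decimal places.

0.474

p = (3/4)(1 − e^(−4d/3)) = 0.75 × (1 − e^(-1)) = 0.75 × (1 − 0.367879) = 0.474091.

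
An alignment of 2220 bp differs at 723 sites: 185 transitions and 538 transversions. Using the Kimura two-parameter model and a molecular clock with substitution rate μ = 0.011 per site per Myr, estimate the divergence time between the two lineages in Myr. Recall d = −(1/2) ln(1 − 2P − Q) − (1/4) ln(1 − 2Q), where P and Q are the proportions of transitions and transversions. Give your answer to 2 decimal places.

19.49

P = 185/2220 ≈ 0.083333 and Q = 538/2220 ≈ 0.242342.
Under the Kimura two-parameter model, d = −½ ln(1 − 2P − Q) − ¼ ln(1 − 2Q).
1 − 2P − Q = 0.590992, giving −½ ln(0.590992) = 0.262976.
1 − 2Q = 0.515316, giving −¼ ln(0.515316) = 0.165744.
d = 0.262976 + 0.165744 = 0.428720.
Under a molecular clock d = 2μt, so t = d/(2μ) = 0.428720 / (2 × 0.011) = 19.49 Myr.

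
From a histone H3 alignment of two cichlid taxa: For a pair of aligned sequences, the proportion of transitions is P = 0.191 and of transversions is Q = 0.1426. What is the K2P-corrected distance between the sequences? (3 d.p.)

0.456

Under the Kimura two-parameter model, d = −½ ln(1 − 2P − Q) − ¼ ln(1 − 2Q).
1 − 2P − Q = 0.4754, giving −½ ln(0.4754) = 0.371799.
1 − 2Q = 0.7148, giving −¼ ln(0.7148) = 0.083938.
d = 0.371799 + 0.083938 = 0.455737.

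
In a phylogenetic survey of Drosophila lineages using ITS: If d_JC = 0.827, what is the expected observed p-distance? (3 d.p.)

p = (3/4)(1 − e^(−4d/3)) = 0.75 × (1 − e^(-1.102667)) = 0.75 × (1 − 0.331984) = 0.501012.

0.501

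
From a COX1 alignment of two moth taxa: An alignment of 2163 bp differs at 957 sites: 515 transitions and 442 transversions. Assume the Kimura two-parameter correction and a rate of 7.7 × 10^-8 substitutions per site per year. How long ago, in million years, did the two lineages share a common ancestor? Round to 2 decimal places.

P = 515/2163 ≈ 0.238095 and Q = 442/2163 ≈ 0.204346.
Under the Kimura two-parameter model, d = −½ ln(1 − 2P − Q) − ¼ ln(1 − 2Q).
1 − 2P − Q = 0.319464, giving −½ ln(0.319464) = 0.570555.
1 − 2Q = 0.591308, giving −¼ ln(0.591308) = 0.131355.
d = 0.570555 + 0.131355 = 0.701910.
Under a molecular clock d = 2μt, so t = d/(2μ) = 0.701910 / (2 × 7.7 × 10^-8) = 4.56 million years.

4.56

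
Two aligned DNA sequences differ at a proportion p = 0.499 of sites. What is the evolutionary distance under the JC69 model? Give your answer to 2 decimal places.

d = −(3/4) ln(1 − 4p/3) = −0.75 ln(1 − 0.665333) = −0.75 ln(0.334667)
  = −0.75 × (-1.094619) = 0.820964 substitutions/site.

0.82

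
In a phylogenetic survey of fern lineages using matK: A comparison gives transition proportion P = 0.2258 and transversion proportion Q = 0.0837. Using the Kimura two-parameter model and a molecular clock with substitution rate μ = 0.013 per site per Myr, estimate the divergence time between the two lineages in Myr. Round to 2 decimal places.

Under the Kimura two-parameter model, d = −½ ln(1 − 2P − Q) − ¼ ln(1 − 2Q).
1 − 2P − Q = 0.4647, giving −½ ln(0.4647) = 0.383182.
1 − 2Q = 0.8326, giving −¼ ln(0.8326) = 0.045800.
d = 0.383182 + 0.045800 = 0.428982.
Under a molecular clock d = 2μt, so t = d/(2μ) = 0.428982 / (2 × 0.013) = 16.50 Myr.

16.50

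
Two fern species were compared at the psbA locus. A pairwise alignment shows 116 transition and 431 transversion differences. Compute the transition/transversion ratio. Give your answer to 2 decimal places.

0.27

R = 116/431 = 0.269141… ≈ 0.27 (to 2 d.p.).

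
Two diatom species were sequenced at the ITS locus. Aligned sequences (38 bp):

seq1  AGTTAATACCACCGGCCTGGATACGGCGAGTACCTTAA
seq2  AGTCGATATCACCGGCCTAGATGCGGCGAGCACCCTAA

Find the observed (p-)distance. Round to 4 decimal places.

The sequences differ at 7 of 38 positions (sites 4, 5, 9, 19, 23, 31, 35).
p = 7/38 = 0.184210… ≈ 0.1842 (to 4 d.p.).

0.1842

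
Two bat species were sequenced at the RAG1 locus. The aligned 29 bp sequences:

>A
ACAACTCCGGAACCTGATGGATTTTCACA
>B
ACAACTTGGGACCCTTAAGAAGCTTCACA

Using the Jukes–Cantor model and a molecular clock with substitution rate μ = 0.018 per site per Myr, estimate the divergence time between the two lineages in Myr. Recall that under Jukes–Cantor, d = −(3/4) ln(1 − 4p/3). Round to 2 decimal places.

The sequences differ at 8 of 29 sites (7, 8, 12, 16, 18, 20, 22, 23), so p = 8/29 ≈ 0.275862.
d = −(3/4) ln(1 − 4p/3) = −0.75 ln(1 − 0.367816) = −0.75 ln(0.632184)
  = −0.75 × (-0.458575) = 0.343931 substitutions/site.
Under a molecular clock d = 2μt, so t = d/(2μ) = 0.343931 / (2 × 0.018) = 9.55 Myr.

9.55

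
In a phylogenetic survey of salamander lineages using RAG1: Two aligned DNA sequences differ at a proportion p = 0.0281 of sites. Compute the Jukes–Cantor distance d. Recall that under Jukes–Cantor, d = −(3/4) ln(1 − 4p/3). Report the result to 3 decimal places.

d = −(3/4) ln(1 − 4p/3) = −0.75 ln(1 − 0.037467) = −0.75 ln(0.962533)
  = −0.75 × (-0.038187) = 0.028640 substitutions/site.

0.029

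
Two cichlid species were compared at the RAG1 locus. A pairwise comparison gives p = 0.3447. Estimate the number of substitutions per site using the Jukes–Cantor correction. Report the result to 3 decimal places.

d = −(3/4) ln(1 − 4p/3) = −0.75 ln(1 − 0.4596) = −0.75 ln(0.5404)
  = −0.75 × (-0.615446) = 0.461585 substitutions/site.

0.462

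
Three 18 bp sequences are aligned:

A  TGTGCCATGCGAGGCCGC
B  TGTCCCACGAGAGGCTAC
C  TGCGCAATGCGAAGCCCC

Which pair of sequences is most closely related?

A and C

A–B: 5/18 differ, p = 0.278, d = 0.347.
A–C: 4/18 differ, p = 0.222, d = 0.264.
B–C: 8/18 differ, p = 0.444, d = 0.673.
The smallest distance is between A and C.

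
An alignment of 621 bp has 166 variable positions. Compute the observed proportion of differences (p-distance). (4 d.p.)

0.2673

p = 166/621 = 0.267310… ≈ 0.2673 (to 4 d.p.).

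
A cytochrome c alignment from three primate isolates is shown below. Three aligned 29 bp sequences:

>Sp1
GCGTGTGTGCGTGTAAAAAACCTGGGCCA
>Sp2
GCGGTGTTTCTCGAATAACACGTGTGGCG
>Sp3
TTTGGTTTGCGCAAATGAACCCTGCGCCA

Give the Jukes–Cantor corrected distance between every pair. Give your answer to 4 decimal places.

d(Sp1,Sp2) = 0.7739, d(Sp1,Sp3) = 0.6018, d(Sp2,Sp3) = 0.8776

Sp1–Sp2: 14/29 sites differ → p ≈ 0.482759, d = −0.75 ln(1 − 0.643679) = 0.773942 ≈ 0.7739.
Sp1–Sp3: 12/29 sites differ → p ≈ 0.413793, d = −0.75 ln(1 − 0.551724) = 0.601760 ≈ 0.6018.
Sp2–Sp3: 15/29 sites differ → p ≈ 0.517241, d = −0.75 ln(1 − 0.689655) = 0.877553 ≈ 0.8776.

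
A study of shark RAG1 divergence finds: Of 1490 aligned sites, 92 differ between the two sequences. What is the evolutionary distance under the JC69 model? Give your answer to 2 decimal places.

0.06

p = 92/1490 ≈ 0.061745.
d = −(3/4) ln(1 − 4p/3) = −0.75 ln(1 − 0.082327) = −0.75 ln(0.917673)
  = −0.75 × (-0.085914) = 0.064436 substitutions/site.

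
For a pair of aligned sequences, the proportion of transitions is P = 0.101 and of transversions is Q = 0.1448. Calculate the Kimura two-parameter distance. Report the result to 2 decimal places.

0.30

Under the Kimura two-parameter model, d = −½ ln(1 − 2P − Q) − ¼ ln(1 − 2Q).
1 − 2P − Q = 0.6532, giving −½ ln(0.6532) = 0.212936.
1 − 2Q = 0.7104, giving −¼ ln(0.7104) = 0.085482.
d = 0.212936 + 0.085482 = 0.298418.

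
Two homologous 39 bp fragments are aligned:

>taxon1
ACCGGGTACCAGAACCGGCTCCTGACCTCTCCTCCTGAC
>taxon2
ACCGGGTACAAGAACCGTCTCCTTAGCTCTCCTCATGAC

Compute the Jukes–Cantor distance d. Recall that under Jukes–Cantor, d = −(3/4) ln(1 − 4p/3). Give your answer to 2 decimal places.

The sequences differ at 5 of 39 sites (10, 18, 24, 26, 35), so p = 5/39 ≈ 0.128205.
d = −(3/4) ln(1 − 4p/3) = −0.75 ln(1 − 0.17094) = −0.75 ln(0.82906)
  = −0.75 × (-0.187463) = 0.140597 substitutions/site.

0.14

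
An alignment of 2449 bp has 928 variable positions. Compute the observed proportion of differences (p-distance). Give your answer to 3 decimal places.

0.379

p = 928/2449 = 0.378930… ≈ 0.379 (to 3 d.p.).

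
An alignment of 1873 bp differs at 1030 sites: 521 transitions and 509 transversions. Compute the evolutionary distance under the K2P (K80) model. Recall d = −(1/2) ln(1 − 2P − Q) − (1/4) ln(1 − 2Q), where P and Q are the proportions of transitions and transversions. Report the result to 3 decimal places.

1.076

P = 521/1873 ≈ 0.278163 and Q = 509/1873 ≈ 0.271757.
Under the Kimura two-parameter model, d = −½ ln(1 − 2P − Q) − ¼ ln(1 − 2Q).
1 − 2P − Q = 0.171917, giving −½ ln(0.171917) = 0.880372.
1 − 2Q = 0.456486, giving −¼ ln(0.456486) = 0.196049.
d = 0.880372 + 0.196049 = 1.076421.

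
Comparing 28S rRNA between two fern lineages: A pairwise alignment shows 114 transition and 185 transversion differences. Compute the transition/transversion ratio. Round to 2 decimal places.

0.62

R = 114/185 = 0.616216… ≈ 0.62 (to 2 d.p.).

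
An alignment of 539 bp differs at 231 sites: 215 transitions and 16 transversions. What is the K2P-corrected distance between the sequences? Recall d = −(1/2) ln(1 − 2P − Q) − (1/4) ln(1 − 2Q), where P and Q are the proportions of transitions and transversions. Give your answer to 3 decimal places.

0.894

P = 215/539 ≈ 0.398887 and Q = 16/539 ≈ 0.029685.
Under the Kimura two-parameter model, d = −½ ln(1 − 2P − Q) − ¼ ln(1 − 2Q).
1 − 2P − Q = 0.172541, giving −½ ln(0.172541) = 0.878560.
1 − 2Q = 0.94063, giving −¼ ln(0.94063) = 0.015301.
d = 0.878560 + 0.015301 = 0.893861.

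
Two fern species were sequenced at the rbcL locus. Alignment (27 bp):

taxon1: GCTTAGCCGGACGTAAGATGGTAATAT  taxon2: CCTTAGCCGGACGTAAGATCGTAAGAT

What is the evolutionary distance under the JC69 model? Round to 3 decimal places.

The sequences differ at 3 of 27 sites (1, 20, 25), so p = 3/27 ≈ 0.111111.
d = −(3/4) ln(1 − 4p/3) = −0.75 ln(1 − 0.148148) = −0.75 ln(0.851852)
  = −0.75 × (-0.160342) = 0.120257 substitutions/site.

0.120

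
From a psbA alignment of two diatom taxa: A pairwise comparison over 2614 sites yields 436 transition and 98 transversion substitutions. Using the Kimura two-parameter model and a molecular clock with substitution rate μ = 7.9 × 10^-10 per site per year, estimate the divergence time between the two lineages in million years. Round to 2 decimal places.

159.09

P = 436/2614 ≈ 0.166794 and Q = 98/2614 ≈ 0.03749.
Under the Kimura two-parameter model, d = −½ ln(1 − 2P − Q) − ¼ ln(1 − 2Q).
1 − 2P − Q = 0.628922, giving −½ ln(0.628922) = 0.231874.
1 − 2Q = 0.92502, giving −¼ ln(0.92502) = 0.019485.
d = 0.231874 + 0.019485 = 0.251359.
Under a molecular clock d = 2μt, so t = d/(2μ) = 0.251359 / (2 × 7.9 × 10^-10) = 159.09 million years.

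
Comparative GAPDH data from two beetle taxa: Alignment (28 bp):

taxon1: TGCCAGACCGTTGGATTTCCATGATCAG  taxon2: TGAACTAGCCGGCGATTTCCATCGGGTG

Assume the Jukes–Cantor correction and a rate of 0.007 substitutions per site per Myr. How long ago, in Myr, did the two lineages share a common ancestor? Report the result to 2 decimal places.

The sequences differ at 14 of 28 sites, so p = 14/28 = 0.5.
d = −(3/4) ln(1 − 4p/3) = −0.75 ln(1 − 0.666667) = −0.75 ln(0.333333)
  = −0.75 × (-1.098613) = 0.823960 substitutions/site.
Under a molecular clock d = 2μt, so t = d/(2μ) = 0.823960 / (2 × 0.007) = 58.85 Myr.

58.85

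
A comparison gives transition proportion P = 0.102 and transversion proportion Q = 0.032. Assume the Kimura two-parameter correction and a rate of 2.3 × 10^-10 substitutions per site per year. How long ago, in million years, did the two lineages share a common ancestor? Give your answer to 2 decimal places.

328.54

Under the Kimura two-parameter model, d = −½ ln(1 − 2P − Q) − ¼ ln(1 − 2Q).
1 − 2P − Q = 0.764, giving −½ ln(0.764) = 0.134594.
1 − 2Q = 0.936, giving −¼ ln(0.936) = 0.016535.
d = 0.134594 + 0.016535 = 0.151129.
Under a molecular clock d = 2μt, so t = d/(2μ) = 0.151129 / (2 × 2.3 × 10^-10) = 328.54 million years.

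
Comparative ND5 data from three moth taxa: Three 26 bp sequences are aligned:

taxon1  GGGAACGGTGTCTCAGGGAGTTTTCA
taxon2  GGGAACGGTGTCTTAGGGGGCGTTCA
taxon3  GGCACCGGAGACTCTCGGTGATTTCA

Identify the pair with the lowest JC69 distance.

taxon1–taxon2: 4/26 differ, p = 0.154, d = 0.172.
taxon1–taxon3: 8/26 differ, p = 0.308, d = 0.396.
taxon2–taxon3: 10/26 differ, p = 0.385, d = 0.539.
The smallest distance is between taxon1 and taxon2.

taxon1 and taxon2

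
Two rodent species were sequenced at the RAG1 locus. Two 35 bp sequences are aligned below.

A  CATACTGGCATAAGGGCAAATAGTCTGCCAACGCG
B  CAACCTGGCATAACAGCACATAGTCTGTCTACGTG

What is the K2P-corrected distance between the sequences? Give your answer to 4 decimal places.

0.2728

Of 35 sites, 3 differences are transitions and 5 are transversions, so P = 3/35 ≈ 0.085714 and Q = 5/35 ≈ 0.142857.
Under the Kimura two-parameter model, d = −½ ln(1 − 2P − Q) − ¼ ln(1 − 2Q).
1 − 2P − Q = 0.685715, giving −½ ln(0.685715) = 0.188647.
1 − 2Q = 0.714286, giving −¼ ln(0.714286) = 0.084118.
d = 0.188647 + 0.084118 = 0.272765.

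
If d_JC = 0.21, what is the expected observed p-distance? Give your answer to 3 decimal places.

p = (3/4)(1 − e^(−4d/3)) = 0.75 × (1 − e^(-0.28)) = 0.75 × (1 − 0.755784) = 0.183162.

0.183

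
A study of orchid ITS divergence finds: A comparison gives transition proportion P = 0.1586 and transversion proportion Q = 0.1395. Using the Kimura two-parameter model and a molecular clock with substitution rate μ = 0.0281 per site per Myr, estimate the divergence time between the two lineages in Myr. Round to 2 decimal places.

6.88

Under the Kimura two-parameter model, d = −½ ln(1 − 2P − Q) − ¼ ln(1 − 2Q).
1 − 2P − Q = 0.5433, giving −½ ln(0.5433) = 0.305047.
1 − 2Q = 0.721, giving −¼ ln(0.721) = 0.081779.
d = 0.305047 + 0.081779 = 0.386826.
Under a molecular clock d = 2μt, so t = d/(2μ) = 0.386826 / (2 × 0.0281) = 6.88 Myr.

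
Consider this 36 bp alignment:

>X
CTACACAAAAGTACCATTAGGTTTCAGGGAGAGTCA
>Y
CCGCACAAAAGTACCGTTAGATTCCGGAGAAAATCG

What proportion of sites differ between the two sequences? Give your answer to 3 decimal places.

The sequences differ at 10 of 36 positions (sites 2, 3, 16, 21, 24, 26, 28, 31, 33, 36).
p = 10/36 = 0.277777… ≈ 0.278 (to 3 d.p.).

0.278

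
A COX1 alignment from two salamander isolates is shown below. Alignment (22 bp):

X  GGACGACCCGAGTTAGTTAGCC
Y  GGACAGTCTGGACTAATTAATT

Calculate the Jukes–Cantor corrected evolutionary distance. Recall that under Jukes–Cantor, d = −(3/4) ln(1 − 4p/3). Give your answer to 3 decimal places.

The sequences differ at 11 of 22 sites, so p = 11/22 = 0.5.
d = −(3/4) ln(1 − 4p/3) = −0.75 ln(1 − 0.666667) = −0.75 ln(0.333333)
  = −0.75 × (-1.098613) = 0.823960 substitutions/site.

0.824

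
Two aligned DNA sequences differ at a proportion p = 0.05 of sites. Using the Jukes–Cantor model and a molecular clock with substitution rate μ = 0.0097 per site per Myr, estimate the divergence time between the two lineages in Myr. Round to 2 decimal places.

2.67

d = −(3/4) ln(1 − 4p/3) = −0.75 ln(1 − 0.066667) = −0.75 ln(0.933333)
  = −0.75 × (-0.068993) = 0.051745 substitutions/site.
Under a molecular clock d = 2μt, so t = d/(2μ) = 0.051745 / (2 × 0.0097) = 2.67 Myr.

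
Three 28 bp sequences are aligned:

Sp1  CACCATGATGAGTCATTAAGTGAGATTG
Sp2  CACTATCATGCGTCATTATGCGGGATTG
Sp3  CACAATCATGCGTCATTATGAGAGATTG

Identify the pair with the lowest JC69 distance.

Sp2 and Sp3

Sp1–Sp2: 6/28 differ, p = 0.214, d = 0.252.
Sp1–Sp3: 5/28 differ, p = 0.179, d = 0.204.
Sp2–Sp3: 3/28 differ, p = 0.107, d = 0.116.
The smallest distance is between Sp2 and Sp3.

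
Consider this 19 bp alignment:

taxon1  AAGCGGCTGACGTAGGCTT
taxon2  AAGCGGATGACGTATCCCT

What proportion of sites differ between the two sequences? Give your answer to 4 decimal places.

0.2105

The sequences differ at 4 of 19 positions (sites 7, 15, 16, 18).
p = 4/19 = 0.210526… ≈ 0.2105 (to 4 d.p.).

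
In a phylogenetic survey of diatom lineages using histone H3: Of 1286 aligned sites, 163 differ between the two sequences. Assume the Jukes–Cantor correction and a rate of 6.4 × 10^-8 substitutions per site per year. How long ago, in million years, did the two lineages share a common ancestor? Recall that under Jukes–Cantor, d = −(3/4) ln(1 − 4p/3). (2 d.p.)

p = 163/1286 ≈ 0.12675.
d = −(3/4) ln(1 − 4p/3) = −0.75 ln(1 − 0.169) = −0.75 ln(0.831)
  = −0.75 × (-0.185125) = 0.138844 substitutions/site.
Under a molecular clock d = 2μt, so t = d/(2μ) = 0.138844 / (2 × 6.4 × 10^-8) = 1.08 million years.

1.08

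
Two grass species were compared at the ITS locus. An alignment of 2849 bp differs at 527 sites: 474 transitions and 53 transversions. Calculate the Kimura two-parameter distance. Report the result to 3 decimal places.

P = 474/2849 ≈ 0.166374 and Q = 53/2849 ≈ 0.018603.
Under the Kimura two-parameter model, d = −½ ln(1 − 2P − Q) − ¼ ln(1 − 2Q).
1 − 2P − Q = 0.648649, giving −½ ln(0.648649) = 0.216432.
1 − 2Q = 0.962794, giving −¼ ln(0.962794) = 0.009479.
d = 0.216432 + 0.009479 = 0.225911.

0.226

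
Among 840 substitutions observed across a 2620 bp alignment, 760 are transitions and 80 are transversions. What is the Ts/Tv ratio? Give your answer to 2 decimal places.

9.50

R = 760/80 = 9.50.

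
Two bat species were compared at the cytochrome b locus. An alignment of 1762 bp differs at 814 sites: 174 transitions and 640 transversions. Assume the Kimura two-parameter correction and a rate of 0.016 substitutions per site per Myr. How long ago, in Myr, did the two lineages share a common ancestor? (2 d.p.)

P = 174/1762 ≈ 0.098751 and Q = 640/1762 ≈ 0.363224.
Under the Kimura two-parameter model, d = −½ ln(1 − 2P − Q) − ¼ ln(1 − 2Q).
1 − 2P − Q = 0.439274, giving −½ ln(0.439274) = 0.411316.
1 − 2Q = 0.273552, giving −¼ ln(0.273552) = 0.324066.
d = 0.411316 + 0.324066 = 0.735382.
Under a molecular clock d = 2μt, so t = d/(2μ) = 0.735382 / (2 × 0.016) = 22.98 Myr.

22.98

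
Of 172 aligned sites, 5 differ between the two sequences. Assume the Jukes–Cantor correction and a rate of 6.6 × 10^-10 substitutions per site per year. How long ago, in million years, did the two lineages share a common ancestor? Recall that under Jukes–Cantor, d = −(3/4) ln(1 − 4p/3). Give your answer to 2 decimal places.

22.46

p = 5/172 ≈ 0.02907.
d = −(3/4) ln(1 − 4p/3) = −0.75 ln(1 − 0.03876) = −0.75 ln(0.96124)
  = −0.75 × (-0.039531) = 0.029648 substitutions/site.
Under a molecular clock d = 2μt, so t = d/(2μ) = 0.029648 / (2 × 6.6 × 10^-10) = 22.46 million years.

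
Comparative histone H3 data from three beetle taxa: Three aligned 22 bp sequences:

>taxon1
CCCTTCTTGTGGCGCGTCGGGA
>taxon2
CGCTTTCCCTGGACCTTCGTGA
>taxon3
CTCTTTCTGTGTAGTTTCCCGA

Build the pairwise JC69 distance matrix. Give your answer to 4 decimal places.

d(taxon1,taxon2) = 0.5913, d(taxon1,taxon3) = 0.5913, d(taxon2,taxon3) = 0.4975

taxon1–taxon2: 9/22 sites differ → p ≈ 0.409091, d = −0.75 ln(1 − 0.545455) = 0.591344 ≈ 0.5913.
taxon1–taxon3: 9/22 sites differ → p ≈ 0.409091, d = −0.75 ln(1 − 0.545455) = 0.591344 ≈ 0.5913.
taxon2–taxon3: 8/22 sites differ → p ≈ 0.363636, d = −0.75 ln(1 − 0.484848) = 0.497470 ≈ 0.4975.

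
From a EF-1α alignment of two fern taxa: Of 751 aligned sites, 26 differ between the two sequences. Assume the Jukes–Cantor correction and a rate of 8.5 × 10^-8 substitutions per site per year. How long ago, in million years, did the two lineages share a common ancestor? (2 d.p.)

p = 26/751 ≈ 0.034621.
d = −(3/4) ln(1 − 4p/3) = −0.75 ln(1 − 0.046161) = −0.75 ln(0.953839)
  = −0.75 × (-0.047260) = 0.035445 substitutions/site.
Under a molecular clock d = 2μt, so t = d/(2μ) = 0.035445 / (2 × 8.5 × 10^-8) = 0.21 million years.

0.21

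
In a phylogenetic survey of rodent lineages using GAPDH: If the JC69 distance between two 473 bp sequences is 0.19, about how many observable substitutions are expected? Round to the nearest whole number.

Invert JC69: p = (3/4)(1 − e^(−4d/3)) = 0.75 × (1 − e^(-0.253333)) = 0.75 × (1 − 0.776209) = 0.167843.
Expected differing sites = pL ≈ 0.167843 × 473 = 79.389739 ≈ 79.

79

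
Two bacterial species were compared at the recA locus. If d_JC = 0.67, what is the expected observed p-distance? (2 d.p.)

0.44

p = (3/4)(1 − e^(−4d/3)) = 0.75 × (1 − e^(-0.893333)) = 0.75 × (1 − 0.409289) = 0.443033.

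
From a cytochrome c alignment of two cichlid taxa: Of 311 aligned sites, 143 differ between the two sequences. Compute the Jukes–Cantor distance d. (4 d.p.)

0.7121

p = 143/311 ≈ 0.459807.
d = −(3/4) ln(1 − 4p/3) = −0.75 ln(1 − 0.613076) = −0.75 ln(0.386924)
  = −0.75 × (-0.949527) = 0.712145 substitutions/site.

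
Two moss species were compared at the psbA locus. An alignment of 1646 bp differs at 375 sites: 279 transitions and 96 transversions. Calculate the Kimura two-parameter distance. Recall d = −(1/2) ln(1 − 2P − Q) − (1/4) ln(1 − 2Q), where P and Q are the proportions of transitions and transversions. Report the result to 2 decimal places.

P = 279/1646 ≈ 0.169502 and Q = 96/1646 ≈ 0.058323.
Under the Kimura two-parameter model, d = −½ ln(1 − 2P − Q) − ¼ ln(1 − 2Q).
1 − 2P − Q = 0.602673, giving −½ ln(0.602673) = 0.253190.
1 − 2Q = 0.883354, giving −¼ ln(0.883354) = 0.031007.
d = 0.253190 + 0.031007 = 0.284197.

0.28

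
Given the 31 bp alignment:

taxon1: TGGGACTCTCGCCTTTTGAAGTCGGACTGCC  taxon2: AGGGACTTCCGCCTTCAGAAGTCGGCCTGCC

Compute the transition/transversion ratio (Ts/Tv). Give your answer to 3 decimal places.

1.000

Transitions are A↔G and C↔T; transversions are all other mismatches.
Transitions: 3. Transversions: 3.
R = 3/3 = 1.000.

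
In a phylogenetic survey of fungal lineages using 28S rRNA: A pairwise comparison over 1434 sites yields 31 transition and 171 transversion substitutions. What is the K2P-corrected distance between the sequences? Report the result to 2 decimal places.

0.16

P = 31/1434 ≈ 0.021618 and Q = 171/1434 ≈ 0.119247.
Under the Kimura two-parameter model, d = −½ ln(1 − 2P − Q) − ¼ ln(1 − 2Q).
1 − 2P − Q = 0.837517, giving −½ ln(0.837517) = 0.088657.
1 − 2Q = 0.761506, giving −¼ ln(0.761506) = 0.068114.
d = 0.088657 + 0.068114 = 0.156771.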